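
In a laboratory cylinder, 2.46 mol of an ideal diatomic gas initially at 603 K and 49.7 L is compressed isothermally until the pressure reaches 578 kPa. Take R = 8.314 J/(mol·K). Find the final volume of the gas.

21.3 L

P₁ = nRT₁/V₁ = 2.46×8.314×603/49.7 = 248 kPa.
Isothermal: T stays 603 K; PV = const ⇒ V₂ = 21.3 L, P₂ = 578 kPa.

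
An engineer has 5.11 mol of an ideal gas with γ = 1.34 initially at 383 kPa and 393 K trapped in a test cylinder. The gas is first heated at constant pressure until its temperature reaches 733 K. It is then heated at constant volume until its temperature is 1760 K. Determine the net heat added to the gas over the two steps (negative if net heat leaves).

185000 J

V₁ = nRT₁/P₁ = 5.11×8.314×393/383 = 43.6 L.
Step 1 — Isobaric: P stays 383 kPa; V/T = const ⇒ T₂ = 733 K, V₂ = 81.3 L.
W = PΔV = 383×(81.3−43.6) kPa·L = 14400 J.
ΔU = nCvΔT = 5.11×24.5×(733−393) = 42500 J.
Q = ΔU + W = nCpΔT = 56900 J.
State after step 1: P = 383 kPa, V = 81.3 L, T = 733 K.
Step 2 — Isochoric: V stays 81.3 L; P/T = const ⇒ T₂ = 1760 K, P₂ = 920 kPa.
W = 0 (no volume change).
ΔU = nCvΔT = 5.11×24.5×(1760−733) = 128000 J.
Q = ΔU = 128000 J.
Net over both steps: W = 14400 J, Q = 185000 J, ΔU = 171000 J.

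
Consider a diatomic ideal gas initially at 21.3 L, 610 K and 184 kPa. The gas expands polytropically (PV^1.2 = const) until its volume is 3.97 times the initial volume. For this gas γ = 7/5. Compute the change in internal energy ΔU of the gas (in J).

-2360 J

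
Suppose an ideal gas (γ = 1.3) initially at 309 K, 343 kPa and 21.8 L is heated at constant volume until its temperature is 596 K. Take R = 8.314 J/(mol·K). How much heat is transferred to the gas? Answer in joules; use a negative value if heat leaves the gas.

23200 J

n = P₁V₁/(RT₁) = 343×21.8/(8.314×309) = 2.91 mol.
Isochoric: V stays 21.8 L; P/T = const ⇒ T₂ = 596 K, P₂ = 662 kPa.
W = 0 (no volume change).
ΔU = nCvΔT = 2.91×27.7×(596−309) = 23200 J.
Q = ΔU = 23200 J.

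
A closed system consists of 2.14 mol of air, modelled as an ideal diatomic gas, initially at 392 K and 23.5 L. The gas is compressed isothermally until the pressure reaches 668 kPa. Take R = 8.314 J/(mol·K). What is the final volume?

10.4 L

P₁ = nRT₁/V₁ = 2.14×8.314×392/23.5 = 297 kPa.
Isothermal: T stays 392 K; PV = const ⇒ V₂ = 10.4 L, P₂ = 668 kPa.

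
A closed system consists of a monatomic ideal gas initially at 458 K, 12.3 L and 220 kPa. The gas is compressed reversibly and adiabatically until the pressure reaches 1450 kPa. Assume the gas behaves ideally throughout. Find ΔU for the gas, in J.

4570 J

n = P₁V₁/(RT₁) = 220×12.3/(8.314×458) = 0.711 mol.
Adiabatic: T₂/T₁ = (P₂/P₁)^((γ−1)/γ) ⇒ T₂ = 458×(6.59)^0.400 = 974 K; V₂ = 3.97 L.
For an ideal gas ΔU = nCvΔT with Cv = (3/2)R = 12.5 J/(mol·K).
ΔU = 0.711×12.5×(974−458) = 4570 J.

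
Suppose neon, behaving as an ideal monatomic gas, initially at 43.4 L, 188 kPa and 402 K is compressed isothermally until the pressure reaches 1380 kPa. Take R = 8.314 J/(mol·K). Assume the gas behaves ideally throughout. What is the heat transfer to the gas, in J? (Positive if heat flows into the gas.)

n = P₁V₁/(RT₁) = 188×43.4/(8.314×402) = 2.44 mol.
Isothermal: T stays 402 K; PV = const ⇒ V₂ = 5.91 L, P₂ = 1380 kPa.
ΔU = 0 (ideal gas, T constant).
W = nRT ln(V₂/V₁) = 2.44×8.314×402×ln(0.136) = -16300 J.
Q = ΔU + W = -16300 J.

-16300 J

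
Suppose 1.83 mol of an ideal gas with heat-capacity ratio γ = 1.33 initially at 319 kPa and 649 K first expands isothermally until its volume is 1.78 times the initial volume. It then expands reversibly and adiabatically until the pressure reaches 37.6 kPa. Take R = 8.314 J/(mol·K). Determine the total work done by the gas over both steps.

15300 J

V₁ = nRT₁/P₁ = 1.83×8.314×649/319 = 31.0 L.
Step 1 — Isothermal: T stays 649 K; PV = const ⇒ V₂ = 55.1 L, P₂ = 179 kPa.
ΔU = 0 (ideal gas, T constant).
W = nRT ln(V₂/V₁) = 1.83×8.314×649×ln(1.78) = 5690 J.
Q = ΔU + W = 5690 J.
State after step 1: P = 179 kPa, V = 55.1 L, T = 649 K.
Step 2 — Adiabatic: T₂/T₁ = (P₂/P₁)^((γ−1)/γ) ⇒ T₂ = 649×(0.210)^0.248 = 441 K; V₂ = 178 L.
ΔU = nCvΔT = 1.83×25.2×(441−649) = -9610 J.
Q = 0 for an adiabatic process, so W = −ΔU = 9610 J.
Net over both steps: W = 15300 J, Q = 5690 J, ΔU = -9610 J.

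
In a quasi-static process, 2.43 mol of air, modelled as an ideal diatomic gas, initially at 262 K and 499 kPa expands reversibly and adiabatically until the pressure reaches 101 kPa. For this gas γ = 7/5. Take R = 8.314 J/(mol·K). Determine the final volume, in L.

33.2 L

V₁ = nRT₁/P₁ = 2.43×8.314×262/499 = 10.6 L.
Adiabatic: T₂/T₁ = (P₂/P₁)^((γ−1)/γ) ⇒ T₂ = 262×(0.202)^0.286 = 166 K; V₂ = 33.2 L.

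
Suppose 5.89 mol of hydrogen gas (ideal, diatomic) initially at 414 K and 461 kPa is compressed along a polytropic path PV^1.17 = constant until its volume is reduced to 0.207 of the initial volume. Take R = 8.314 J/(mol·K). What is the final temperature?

541 K

V₁ = nRT₁/P₁ = 5.89×8.314×414/461 = 44.0 L.
Polytropic n=1.17: T₂ = T₁(V₁/V₂)^(n−1) = 414×(4.83)^0.17 = 541 K; P₂ = P₁(V₁/V₂)^n = 2910 kPa.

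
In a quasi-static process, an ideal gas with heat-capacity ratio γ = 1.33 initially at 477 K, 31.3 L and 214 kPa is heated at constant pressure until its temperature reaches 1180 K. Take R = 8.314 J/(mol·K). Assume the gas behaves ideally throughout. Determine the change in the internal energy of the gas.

n = P₁V₁/(RT₁) = 214×31.3/(8.314×477) = 1.69 mol.
Isobaric: P stays 214 kPa; V/T = const ⇒ T₂ = 1180 K, V₂ = 77.4 L.
For an ideal gas ΔU = nCvΔT with Cv = R/(γ−1) = 25.2 J/(mol·K).
ΔU = 1.69×25.2×(1180−477) = 29900 J.

29900 J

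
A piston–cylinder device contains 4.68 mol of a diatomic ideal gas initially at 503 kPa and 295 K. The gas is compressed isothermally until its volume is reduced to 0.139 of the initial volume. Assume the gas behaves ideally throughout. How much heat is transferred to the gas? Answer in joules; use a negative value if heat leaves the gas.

V₁ = nRT₁/P₁ = 4.68×8.314×295/503 = 22.8 L.
Isothermal: T stays 295 K; PV = const ⇒ V₂ = 3.17 L, P₂ = 3620 kPa.
ΔU = 0 (ideal gas, T constant).
W = nRT ln(V₂/V₁) = 4.68×8.314×295×ln(0.139) = -22600 J.
Q = ΔU + W = -22600 J.

-22600 J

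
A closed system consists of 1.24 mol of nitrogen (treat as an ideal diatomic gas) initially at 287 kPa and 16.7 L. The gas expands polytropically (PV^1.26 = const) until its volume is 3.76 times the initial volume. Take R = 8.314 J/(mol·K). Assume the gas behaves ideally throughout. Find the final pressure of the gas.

54.1 kPa

T₁ = P₁V₁/(nR) = 287×16.7/(1.24×8.314) = 465 K.
Polytropic n=1.26: T₂ = T₁(V₁/V₂)^(n−1) = 465×(0.266)^0.26 = 329 K; P₂ = P₁(V₁/V₂)^n = 54.1 kPa.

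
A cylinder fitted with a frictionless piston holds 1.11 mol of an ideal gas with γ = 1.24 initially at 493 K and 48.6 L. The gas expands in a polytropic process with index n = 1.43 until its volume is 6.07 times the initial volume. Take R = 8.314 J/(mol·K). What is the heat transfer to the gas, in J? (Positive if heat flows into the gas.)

P₁ = nRT₁/V₁ = 1.11×8.314×493/48.6 = 93.6 kPa.
Polytropic n=1.43: T₂ = T₁(V₁/V₂)^(n−1) = 493×(0.165)^0.43 = 227 K; P₂ = P₁(V₁/V₂)^n = 7.10 kPa.
W = (P₁V₁−P₂V₂)/(n−1) = (93.6×48.6−7.10×295)/0.43 = 5710 J.
ΔU = nCvΔT = 1.11×34.6×(227−493) = -10200 J.
Q = ΔU + W = -4520 J.

-4520 J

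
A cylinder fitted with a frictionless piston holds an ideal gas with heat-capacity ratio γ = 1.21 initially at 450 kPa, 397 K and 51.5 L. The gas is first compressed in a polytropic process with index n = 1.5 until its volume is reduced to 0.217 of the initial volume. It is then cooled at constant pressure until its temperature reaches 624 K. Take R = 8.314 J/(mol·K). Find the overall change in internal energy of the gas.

n = P₁V₁/(RT₁) = 450×51.5/(8.314×397) = 7.02 mol.
Step 1 — Polytropic n=1.5: T₂ = T₁(V₁/V₂)^(n−1) = 397×(4.61)^0.50 = 852 K; P₂ = P₁(V₁/V₂)^n = 4450 kPa.
W = (P₁V₁−P₂V₂)/(n−1) = (450×51.5−4450×11.2)/0.50 = -53100 J.
ΔU = nCvΔT = 7.02×39.6×(852−397) = 127000 J.
Q = ΔU + W = 73400 J.
State after step 1: P = 4450 kPa, V = 11.2 L, T = 852 K.
Step 2 — Isobaric: P stays 4450 kPa; V/T = const ⇒ T₂ = 624 K, V₂ = 8.18 L.
W = PΔV = 4450×(8.18−11.2) kPa·L = -13300 J.
ΔU = nCvΔT = 7.02×39.6×(624−852) = -63400 J.
Q = ΔU + W = nCpΔT = -76800 J.
Net over both steps: W = -66500 J, Q = -3370 J, ΔU = 63100 J.

63100 J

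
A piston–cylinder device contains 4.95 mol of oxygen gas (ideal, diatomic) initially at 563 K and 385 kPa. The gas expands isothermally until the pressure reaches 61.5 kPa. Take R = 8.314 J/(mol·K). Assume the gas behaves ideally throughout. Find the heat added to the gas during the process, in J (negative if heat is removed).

42500 J

V₁ = nRT₁/P₁ = 4.95×8.314×563/385 = 60.2 L.
Isothermal: T stays 563 K; PV = const ⇒ V₂ = 377 L, P₂ = 61.5 kPa.
ΔU = 0 (ideal gas, T constant).
W = nRT ln(V₂/V₁) = 4.95×8.314×563×ln(6.26) = 42500 J.
Q = ΔU + W = 42500 J.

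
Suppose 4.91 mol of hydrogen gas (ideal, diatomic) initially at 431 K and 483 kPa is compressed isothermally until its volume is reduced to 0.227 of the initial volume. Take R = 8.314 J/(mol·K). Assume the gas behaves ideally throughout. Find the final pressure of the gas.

V₁ = nRT₁/P₁ = 4.91×8.314×431/483 = 36.4 L.
Isothermal: T stays 431 K; PV = const ⇒ V₂ = 8.27 L, P₂ = 2130 kPa.

2130 kPa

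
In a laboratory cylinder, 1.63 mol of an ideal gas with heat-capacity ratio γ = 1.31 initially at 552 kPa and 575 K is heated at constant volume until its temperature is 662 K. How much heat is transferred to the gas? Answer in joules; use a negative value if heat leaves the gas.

3800 J

V₁ = nRT₁/P₁ = 1.63×8.314×575/552 = 14.1 L.
Isochoric: V stays 14.1 L; P/T = const ⇒ T₂ = 662 K, P₂ = 636 kPa.
W = 0 (no volume change).
ΔU = nCvΔT = 1.63×26.8×(662−575) = 3800 J.
Q = ΔU = 3800 J.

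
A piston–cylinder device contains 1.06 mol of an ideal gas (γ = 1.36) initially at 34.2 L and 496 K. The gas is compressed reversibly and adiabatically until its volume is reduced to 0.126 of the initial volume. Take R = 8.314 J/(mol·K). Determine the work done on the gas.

13500 J

P₁ = nRT₁/V₁ = 1.06×8.314×496/34.2 = 128 kPa.
Adiabatic: TV^(γ−1) = const ⇒ T₂ = 496×(7.94)^0.360 = 1050 K; PV^γ = const ⇒ P₂ = 2140 kPa.
ΔU = nCvΔT = 1.06×23.1×(1050−496) = 13500 J.
Q = 0 for an adiabatic process, so W = −ΔU = -13500 J.
Work done on the gas = −W_by = 13500 J.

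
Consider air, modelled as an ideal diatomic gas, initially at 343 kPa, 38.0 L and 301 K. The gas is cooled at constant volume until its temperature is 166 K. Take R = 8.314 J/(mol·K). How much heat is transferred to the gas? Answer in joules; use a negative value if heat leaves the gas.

-14600 J

n = P₁V₁/(RT₁) = 343×38.0/(8.314×301) = 5.21 mol.
Isochoric: V stays 38.0 L; P/T = const ⇒ T₂ = 166 K, P₂ = 189 kPa.
W = 0 (no volume change).
ΔU = nCvΔT = 5.21×20.8×(166−301) = -14600 J.
Q = ΔU = -14600 J.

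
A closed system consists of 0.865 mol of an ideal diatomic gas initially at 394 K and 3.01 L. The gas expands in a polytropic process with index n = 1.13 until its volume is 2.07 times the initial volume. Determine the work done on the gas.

P₁ = nRT₁/V₁ = 0.865×8.314×394/3.01 = 941 kPa.
Polytropic n=1.13: T₂ = T₁(V₁/V₂)^(n−1) = 394×(0.483)^0.13 = 358 K; P₂ = P₁(V₁/V₂)^n = 414 kPa.
W = (P₁V₁−P₂V₂)/(n−1) = (941×3.01−414×6.23)/0.13 = 1970 J.
Work done on the gas = −W_by = -1970 J.

-1970 J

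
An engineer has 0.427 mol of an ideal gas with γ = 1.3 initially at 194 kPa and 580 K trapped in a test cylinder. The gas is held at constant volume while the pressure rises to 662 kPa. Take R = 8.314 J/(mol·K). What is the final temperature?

1980 K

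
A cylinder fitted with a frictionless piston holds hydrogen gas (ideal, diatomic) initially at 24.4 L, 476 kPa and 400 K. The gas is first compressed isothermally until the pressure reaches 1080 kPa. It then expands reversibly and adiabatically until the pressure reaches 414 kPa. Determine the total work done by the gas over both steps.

-2560 J

n = P₁V₁/(RT₁) = 476×24.4/(8.314×400) = 3.49 mol.
Step 1 — Isothermal: T stays 400 K; PV = const ⇒ V₂ = 10.8 L, P₂ = 1080 kPa.
ΔU = 0 (ideal gas, T constant).
W = nRT ln(V₂/V₁) = 3.49×8.314×400×ln(0.441) = -9520 J.
Q = ΔU + W = -9520 J.
State after step 1: P = 1080 kPa, V = 10.8 L, T = 400 K.
Step 2 — Adiabatic: T₂/T₁ = (P₂/P₁)^((γ−1)/γ) ⇒ T₂ = 400×(0.383)^0.286 = 304 K; V₂ = 21.3 L.
ΔU = nCvΔT = 3.49×20.8×(304−400) = -6960 J.
Q = 0 for an adiabatic process, so W = −ΔU = 6960 J.
Net over both steps: W = -2560 J, Q = -9520 J, ΔU = -6960 J.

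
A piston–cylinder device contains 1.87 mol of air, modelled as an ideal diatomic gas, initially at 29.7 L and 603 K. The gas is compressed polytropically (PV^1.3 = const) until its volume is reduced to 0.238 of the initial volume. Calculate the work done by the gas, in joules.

-16800 J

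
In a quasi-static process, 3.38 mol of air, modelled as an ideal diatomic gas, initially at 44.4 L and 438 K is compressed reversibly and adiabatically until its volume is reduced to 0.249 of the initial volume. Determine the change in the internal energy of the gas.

22900 J

P₁ = nRT₁/V₁ = 3.38×8.314×438/44.4 = 277 kPa.
Adiabatic: TV^(γ−1) = const ⇒ T₂ = 438×(4.02)^0.400 = 764 K; PV^γ = const ⇒ P₂ = 1940 kPa.
For an ideal gas ΔU = nCvΔT with Cv = (5/2)R = 20.8 J/(mol·K).
ΔU = 3.38×20.8×(764−438) = 22900 J.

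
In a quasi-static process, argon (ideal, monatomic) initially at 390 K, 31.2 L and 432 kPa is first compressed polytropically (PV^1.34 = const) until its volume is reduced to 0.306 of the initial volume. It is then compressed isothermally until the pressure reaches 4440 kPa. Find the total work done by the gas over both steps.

-34600 J

n = P₁V₁/(RT₁) = 432×31.2/(8.314×390) = 4.16 mol.
Step 1 — Polytropic n=1.34: T₂ = T₁(V₁/V₂)^(n−1) = 390×(3.27)^0.34 = 583 K; P₂ = P₁(V₁/V₂)^n = 2110 kPa.
W = (P₁V₁−P₂V₂)/(n−1) = (432×31.2−2110×9.55)/0.34 = -19700 J.
ΔU = nCvΔT = 4.16×12.5×(583−390) = 10000 J.
Q = ΔU + W = -9630 J.
State after step 1: P = 2110 kPa, V = 9.55 L, T = 583 K.
Step 2 — Isothermal: T stays 583 K; PV = const ⇒ V₂ = 4.54 L, P₂ = 4440 kPa.
ΔU = 0 (ideal gas, T constant).
W = nRT ln(V₂/V₁) = 4.16×8.314×583×ln(0.476) = -15000 J.
Q = ΔU + W = -15000 J.
Net over both steps: W = -34600 J, Q = -24600 J, ΔU = 10000 J.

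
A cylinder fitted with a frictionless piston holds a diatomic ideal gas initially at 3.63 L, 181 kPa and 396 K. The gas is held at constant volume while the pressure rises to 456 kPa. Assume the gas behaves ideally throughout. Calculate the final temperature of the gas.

998 K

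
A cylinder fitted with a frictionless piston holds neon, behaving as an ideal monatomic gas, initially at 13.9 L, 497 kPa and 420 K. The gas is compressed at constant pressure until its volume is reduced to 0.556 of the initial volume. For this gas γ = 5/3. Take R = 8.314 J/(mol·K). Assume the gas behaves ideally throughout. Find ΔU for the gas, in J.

n = P₁V₁/(RT₁) = 497×13.9/(8.314×420) = 1.98 mol.
Isobaric: P stays 497 kPa; V/T = const ⇒ T₂ = 234 K, V₂ = 7.73 L.
For an ideal gas ΔU = nCvΔT with Cv = (3/2)R = 12.5 J/(mol·K).
ΔU = 1.98×12.5×(234−420) = -4600 J.

-4600 J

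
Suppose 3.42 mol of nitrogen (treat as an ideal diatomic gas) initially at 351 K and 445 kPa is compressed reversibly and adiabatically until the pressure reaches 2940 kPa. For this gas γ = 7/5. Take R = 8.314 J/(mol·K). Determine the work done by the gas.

-17800 J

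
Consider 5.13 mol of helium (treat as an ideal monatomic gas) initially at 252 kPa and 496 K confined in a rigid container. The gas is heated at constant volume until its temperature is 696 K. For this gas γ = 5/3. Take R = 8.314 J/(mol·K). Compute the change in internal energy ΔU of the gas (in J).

V₁ = nRT₁/P₁ = 5.13×8.314×496/252 = 83.9 L.
Isochoric: V stays 83.9 L; P/T = const ⇒ T₂ = 696 K, P₂ = 354 kPa.
For an ideal gas ΔU = nCvΔT with Cv = (3/2)R = 12.5 J/(mol·K).
ΔU = 5.13×12.5×(696−496) = 12800 J.

12800 J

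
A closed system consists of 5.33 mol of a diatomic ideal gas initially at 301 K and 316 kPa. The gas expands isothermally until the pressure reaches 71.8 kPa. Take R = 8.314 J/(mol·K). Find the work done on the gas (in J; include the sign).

-19800 J

V₁ = nRT₁/P₁ = 5.33×8.314×301/316 = 42.2 L.
Isothermal: T stays 301 K; PV = const ⇒ V₂ = 186 L, P₂ = 71.8 kPa.
W = nRT ln(V₂/V₁) = 5.33×8.314×301×ln(4.40) = 19800 J.
Work done on the gas = −W_by = -19800 J.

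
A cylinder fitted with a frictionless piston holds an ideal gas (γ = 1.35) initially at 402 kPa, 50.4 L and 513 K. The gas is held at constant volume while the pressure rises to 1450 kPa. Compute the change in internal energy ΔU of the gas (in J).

151000 J

n = P₁V₁/(RT₁) = 402×50.4/(8.314×513) = 4.75 mol.
Isochoric: V stays 50.4 L; P/T = const ⇒ T₂ = 1850 K, P₂ = 1450 kPa.
For an ideal gas ΔU = nCvΔT with Cv = R/(γ−1) = 23.8 J/(mol·K).
ΔU = 4.75×23.8×(1850−513) = 151000 J.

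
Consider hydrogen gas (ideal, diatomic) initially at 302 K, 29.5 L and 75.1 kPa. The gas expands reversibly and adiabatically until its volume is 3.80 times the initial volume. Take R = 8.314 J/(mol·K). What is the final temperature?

177 K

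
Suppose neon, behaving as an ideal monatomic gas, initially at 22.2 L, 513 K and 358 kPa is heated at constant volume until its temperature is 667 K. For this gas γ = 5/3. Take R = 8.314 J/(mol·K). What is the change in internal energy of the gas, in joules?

3580 J

n = P₁V₁/(RT₁) = 358×22.2/(8.314×513) = 1.86 mol.
Isochoric: V stays 22.2 L; P/T = const ⇒ T₂ = 667 K, P₂ = 465 kPa.
For an ideal gas ΔU = nCvΔT with Cv = (3/2)R = 12.5 J/(mol·K).
ΔU = 1.86×12.5×(667−513) = 3580 J.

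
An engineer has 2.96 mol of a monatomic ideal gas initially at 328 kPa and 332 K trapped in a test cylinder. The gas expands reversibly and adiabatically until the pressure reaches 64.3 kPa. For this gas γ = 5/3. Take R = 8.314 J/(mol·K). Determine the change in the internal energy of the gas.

V₁ = nRT₁/P₁ = 2.96×8.314×332/328 = 24.9 L.
Adiabatic: T₂/T₁ = (P₂/P₁)^((γ−1)/γ) ⇒ T₂ = 332×(0.196)^0.400 = 173 K; V₂ = 66.2 L.
For an ideal gas ΔU = nCvΔT with Cv = (3/2)R = 12.5 J/(mol·K).
ΔU = 2.96×12.5×(173−332) = -5870 J.

-5870 J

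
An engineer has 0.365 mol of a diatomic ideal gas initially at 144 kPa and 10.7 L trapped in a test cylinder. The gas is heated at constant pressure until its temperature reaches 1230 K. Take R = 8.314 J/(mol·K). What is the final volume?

25.9 L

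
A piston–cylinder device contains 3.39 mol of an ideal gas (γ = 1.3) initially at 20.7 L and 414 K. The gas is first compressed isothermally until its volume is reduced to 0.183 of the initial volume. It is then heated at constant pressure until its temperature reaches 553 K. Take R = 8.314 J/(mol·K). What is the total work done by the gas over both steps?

P₁ = nRT₁/V₁ = 3.39×8.314×414/20.7 = 564 kPa.
Step 1 — Isothermal: T stays 414 K; PV = const ⇒ V₂ = 3.79 L, P₂ = 3080 kPa.
ΔU = 0 (ideal gas, T constant).
W = nRT ln(V₂/V₁) = 3.39×8.314×414×ln(0.183) = -19800 J.
Q = ΔU + W = -19800 J.
State after step 1: P = 3080 kPa, V = 3.79 L, T = 414 K.
Step 2 — Isobaric: P stays 3080 kPa; V/T = const ⇒ T₂ = 553 K, V₂ = 5.06 L.
W = PΔV = 3080×(5.06−3.79) kPa·L = 3920 J.
ΔU = nCvΔT = 3.39×27.7×(553−414) = 13100 J.
Q = ΔU + W = nCpΔT = 17000 J.
Net over both steps: W = -15900 J, Q = -2840 J, ΔU = 13100 J.

-15900 J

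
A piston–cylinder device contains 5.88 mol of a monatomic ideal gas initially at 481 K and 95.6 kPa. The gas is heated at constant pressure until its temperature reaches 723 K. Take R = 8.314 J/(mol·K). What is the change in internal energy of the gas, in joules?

17700 J

V₁ = nRT₁/P₁ = 5.88×8.314×481/95.6 = 246 L.
Isobaric: P stays 95.6 kPa; V/T = const ⇒ T₂ = 723 K, V₂ = 370 L.
For an ideal gas ΔU = nCvΔT with Cv = (3/2)R = 12.5 J/(mol·K).
ΔU = 5.88×12.5×(723−481) = 17700 J.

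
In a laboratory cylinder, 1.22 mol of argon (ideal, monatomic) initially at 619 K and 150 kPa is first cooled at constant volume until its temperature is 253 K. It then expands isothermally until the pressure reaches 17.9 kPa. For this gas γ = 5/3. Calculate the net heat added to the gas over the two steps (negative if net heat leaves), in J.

V₁ = nRT₁/P₁ = 1.22×8.314×619/150 = 41.9 L.
Step 1 — Isochoric: V stays 41.9 L; P/T = const ⇒ T₂ = 253 K, P₂ = 61.3 kPa.
W = 0 (no volume change).
ΔU = nCvΔT = 1.22×12.5×(253−619) = -5570 J.
Q = ΔU = -5570 J.
State after step 1: P = 61.3 kPa, V = 41.9 L, T = 253 K.
Step 2 — Isothermal: T stays 253 K; PV = const ⇒ V₂ = 143 L, P₂ = 17.9 kPa.
ΔU = 0 (ideal gas, T constant).
W = nRT ln(V₂/V₁) = 1.22×8.314×253×ln(3.43) = 3160 J.
Q = ΔU + W = 3160 J.
Net over both steps: W = 3160 J, Q = -2410 J, ΔU = -5570 J.

-2410 J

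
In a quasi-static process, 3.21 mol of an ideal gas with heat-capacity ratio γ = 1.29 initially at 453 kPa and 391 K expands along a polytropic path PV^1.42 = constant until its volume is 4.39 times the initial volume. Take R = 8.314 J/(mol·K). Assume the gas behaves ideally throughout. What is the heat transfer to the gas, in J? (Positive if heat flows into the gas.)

-5150 J

V₁ = nRT₁/P₁ = 3.21×8.314×391/453 = 23.0 L.
Polytropic n=1.42: T₂ = T₁(V₁/V₂)^(n−1) = 391×(0.228)^0.42 = 210 K; P₂ = P₁(V₁/V₂)^n = 55.4 kPa.
W = (P₁V₁−P₂V₂)/(n−1) = (453×23.0−55.4×101)/0.42 = 11500 J.
ΔU = nCvΔT = 3.21×28.7×(210−391) = -16700 J.
Q = ΔU + W = -5150 J.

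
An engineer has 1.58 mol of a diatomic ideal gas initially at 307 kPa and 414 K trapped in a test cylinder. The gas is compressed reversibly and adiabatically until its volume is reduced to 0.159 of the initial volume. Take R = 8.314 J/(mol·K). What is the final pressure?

4030 kPa

V₁ = nRT₁/P₁ = 1.58×8.314×414/307 = 17.7 L.
Adiabatic: TV^(γ−1) = const ⇒ T₂ = 414×(6.29)^0.400 = 864 K; PV^γ = const ⇒ P₂ = 4030 kPa.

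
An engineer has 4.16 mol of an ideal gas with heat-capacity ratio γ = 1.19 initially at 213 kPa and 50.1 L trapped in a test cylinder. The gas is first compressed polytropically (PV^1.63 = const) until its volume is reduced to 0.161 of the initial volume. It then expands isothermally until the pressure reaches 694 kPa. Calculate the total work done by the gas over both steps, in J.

24000 J

T₁ = P₁V₁/(nR) = 213×50.1/(4.16×8.314) = 309 K.
Step 1 — Polytropic n=1.63: T₂ = T₁(V₁/V₂)^(n−1) = 309×(6.21)^0.63 = 975 K; P₂ = P₁(V₁/V₂)^n = 4180 kPa.
W = (P₁V₁−P₂V₂)/(n−1) = (213×50.1−4180×8.07)/0.63 = -36600 J.
ΔU = nCvΔT = 4.16×43.8×(975−309) = 121000 J.
Q = ΔU + W = 84700 J.
State after step 1: P = 4180 kPa, V = 8.07 L, T = 975 K.
Step 2 — Isothermal: T stays 975 K; PV = const ⇒ V₂ = 48.6 L, P₂ = 694 kPa.
ΔU = 0 (ideal gas, T constant).
W = nRT ln(V₂/V₁) = 4.16×8.314×975×ln(6.02) = 60600 J.
Q = ΔU + W = 60600 J.
Net over both steps: W = 24000 J, Q = 145000 J, ΔU = 121000 J.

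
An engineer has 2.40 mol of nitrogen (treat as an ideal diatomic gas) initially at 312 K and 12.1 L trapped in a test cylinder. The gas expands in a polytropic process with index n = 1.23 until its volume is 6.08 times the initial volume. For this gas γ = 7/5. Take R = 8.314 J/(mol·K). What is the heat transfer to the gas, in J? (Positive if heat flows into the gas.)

3910 J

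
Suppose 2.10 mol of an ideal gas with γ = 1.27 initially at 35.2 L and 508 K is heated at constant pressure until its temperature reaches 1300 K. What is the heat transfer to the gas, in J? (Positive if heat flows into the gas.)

65000 J

P₁ = nRT₁/V₁ = 2.10×8.314×508/35.2 = 252 kPa.
Isobaric: P stays 252 kPa; V/T = const ⇒ T₂ = 1300 K, V₂ = 90.1 L.
W = PΔV = 252×(90.1−35.2) kPa·L = 13800 J.
ΔU = nCvΔT = 2.10×30.8×(1300−508) = 51200 J.
Q = ΔU + W = nCpΔT = 65000 J.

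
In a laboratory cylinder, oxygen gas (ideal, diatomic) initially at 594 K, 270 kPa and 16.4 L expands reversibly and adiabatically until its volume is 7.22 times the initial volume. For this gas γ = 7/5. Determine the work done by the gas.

n = P₁V₁/(RT₁) = 270×16.4/(8.314×594) = 0.897 mol.
Adiabatic: TV^(γ−1) = const ⇒ T₂ = 594×(0.139)^0.400 = 269 K; PV^γ = const ⇒ P₂ = 17.0 kPa.
ΔU = nCvΔT = 0.897×20.8×(269−594) = -6050 J.
Q = 0 for an adiabatic process, so W = −ΔU = 6050 J.

6050 J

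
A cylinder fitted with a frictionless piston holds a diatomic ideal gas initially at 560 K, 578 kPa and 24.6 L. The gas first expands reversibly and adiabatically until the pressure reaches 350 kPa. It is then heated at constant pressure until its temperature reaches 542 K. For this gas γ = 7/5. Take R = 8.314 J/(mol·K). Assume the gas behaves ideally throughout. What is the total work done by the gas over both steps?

6190 J

n = P₁V₁/(RT₁) = 578×24.6/(8.314×560) = 3.05 mol.
Step 1 — Adiabatic: T₂/T₁ = (P₂/P₁)^((γ−1)/γ) ⇒ T₂ = 560×(0.606)^0.286 = 485 K; V₂ = 35.2 L.
ΔU = nCvΔT = 3.05×20.8×(485−560) = -4750 J.
Q = 0 for an adiabatic process, so W = −ΔU = 4750 J.
State after step 1: P = 350 kPa, V = 35.2 L, T = 485 K.
Step 2 — Isobaric: P stays 350 kPa; V/T = const ⇒ T₂ = 542 K, V₂ = 39.3 L.
W = PΔV = 350×(39.3−35.2) kPa·L = 1440 J.
ΔU = nCvΔT = 3.05×20.8×(542−485) = 3600 J.
Q = ΔU + W = nCpΔT = 5050 J.
Net over both steps: W = 6190 J, Q = 5050 J, ΔU = -1140 J.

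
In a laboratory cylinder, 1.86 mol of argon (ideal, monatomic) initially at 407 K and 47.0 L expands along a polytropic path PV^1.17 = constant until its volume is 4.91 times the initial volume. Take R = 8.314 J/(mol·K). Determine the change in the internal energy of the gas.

-2240 J

P₁ = nRT₁/V₁ = 1.86×8.314×407/47.0 = 134 kPa.
Polytropic n=1.17: T₂ = T₁(V₁/V₂)^(n−1) = 407×(0.204)^0.17 = 311 K; P₂ = P₁(V₁/V₂)^n = 20.8 kPa.
For an ideal gas ΔU = nCvΔT with Cv = (3/2)R = 12.5 J/(mol·K).
ΔU = 1.86×12.5×(311−407) = -2240 J.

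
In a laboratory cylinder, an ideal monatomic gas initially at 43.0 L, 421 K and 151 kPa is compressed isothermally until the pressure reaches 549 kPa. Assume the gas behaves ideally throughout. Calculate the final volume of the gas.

Isothermal: T stays 421 K; PV = const ⇒ V₂ = 11.8 L, P₂ = 549 kPa.

11.8 L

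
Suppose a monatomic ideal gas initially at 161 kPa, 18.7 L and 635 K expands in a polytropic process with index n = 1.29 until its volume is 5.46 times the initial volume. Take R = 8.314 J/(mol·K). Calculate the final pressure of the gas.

18.0 kPa

Polytropic n=1.29: T₂ = T₁(V₁/V₂)^(n−1) = 635×(0.183)^0.29 = 388 K; P₂ = P₁(V₁/V₂)^n = 18.0 kPa.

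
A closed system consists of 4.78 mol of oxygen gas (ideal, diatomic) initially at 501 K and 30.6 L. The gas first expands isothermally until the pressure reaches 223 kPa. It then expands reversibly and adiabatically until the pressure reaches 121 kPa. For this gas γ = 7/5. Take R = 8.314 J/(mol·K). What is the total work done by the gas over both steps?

P₁ = nRT₁/V₁ = 4.78×8.314×501/30.6 = 651 kPa.
Step 1 — Isothermal: T stays 501 K; PV = const ⇒ V₂ = 89.3 L, P₂ = 223 kPa.
ΔU = 0 (ideal gas, T constant).
W = nRT ln(V₂/V₁) = 4.78×8.314×501×ln(2.92) = 21300 J.
Q = ΔU + W = 21300 J.
State after step 1: P = 223 kPa, V = 89.3 L, T = 501 K.
Step 2 — Adiabatic: T₂/T₁ = (P₂/P₁)^((γ−1)/γ) ⇒ T₂ = 501×(0.543)^0.286 = 421 K; V₂ = 138 L.
ΔU = nCvΔT = 4.78×20.8×(421−501) = -7980 J.
Q = 0 for an adiabatic process, so W = −ΔU = 7980 J.
Net over both steps: W = 29300 J, Q = 21300 J, ΔU = -7980 J.

29300 J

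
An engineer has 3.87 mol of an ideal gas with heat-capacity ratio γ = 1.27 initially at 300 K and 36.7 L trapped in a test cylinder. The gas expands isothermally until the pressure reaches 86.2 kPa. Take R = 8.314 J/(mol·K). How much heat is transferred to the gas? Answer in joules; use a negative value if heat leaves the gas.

P₁ = nRT₁/V₁ = 3.87×8.314×300/36.7 = 263 kPa.
Isothermal: T stays 300 K; PV = const ⇒ V₂ = 112 L, P₂ = 86.2 kPa.
ΔU = 0 (ideal gas, T constant).
W = nRT ln(V₂/V₁) = 3.87×8.314×300×ln(3.05) = 10800 J.
Q = ΔU + W = 10800 J.

10800 J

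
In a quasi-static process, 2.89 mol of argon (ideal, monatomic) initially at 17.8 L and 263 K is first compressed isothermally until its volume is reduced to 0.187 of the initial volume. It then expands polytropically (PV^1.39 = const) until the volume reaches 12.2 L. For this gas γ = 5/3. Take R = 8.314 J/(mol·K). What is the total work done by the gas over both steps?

P₁ = nRT₁/V₁ = 2.89×8.314×263/17.8 = 355 kPa.
Step 1 — Isothermal: T stays 263 K; PV = const ⇒ V₂ = 3.33 L, P₂ = 1900 kPa.
ΔU = 0 (ideal gas, T constant).
W = nRT ln(V₂/V₁) = 2.89×8.314×263×ln(0.187) = -10600 J.
Q = ΔU + W = -10600 J.
State after step 1: P = 1900 kPa, V = 3.33 L, T = 263 K.
Step 2 — Polytropic n=1.39: T₂ = T₁(V₁/V₂)^(n−1) = 263×(0.273)^0.39 = 158 K; P₂ = P₁(V₁/V₂)^n = 312 kPa.
W = (P₁V₁−P₂V₂)/(n−1) = (1900×3.33−312×12.2)/0.39 = 6440 J.
ΔU = nCvΔT = 2.89×12.5×(158−263) = -3770 J.
Q = ΔU + W = 2670 J.
Net over both steps: W = -4160 J, Q = -7920 J, ΔU = -3770 J.

-4160 J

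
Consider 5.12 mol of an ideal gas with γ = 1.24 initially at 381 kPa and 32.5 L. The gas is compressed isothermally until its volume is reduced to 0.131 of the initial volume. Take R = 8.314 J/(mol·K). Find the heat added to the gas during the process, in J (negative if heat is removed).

T₁ = P₁V₁/(nR) = 381×32.5/(5.12×8.314) = 291 K.
Isothermal: T stays 291 K; PV = const ⇒ V₂ = 4.26 L, P₂ = 2910 kPa.
ΔU = 0 (ideal gas, T constant).
W = nRT ln(V₂/V₁) = 5.12×8.314×291×ln(0.131) = -25200 J.
Q = ΔU + W = -25200 J.

-25200 J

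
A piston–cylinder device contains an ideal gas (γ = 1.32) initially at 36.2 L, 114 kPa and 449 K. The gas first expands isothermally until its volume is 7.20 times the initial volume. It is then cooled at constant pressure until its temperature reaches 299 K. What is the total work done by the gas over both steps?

6770 J

n = P₁V₁/(RT₁) = 114×36.2/(8.314×449) = 1.11 mol.
Step 1 — Isothermal: T stays 449 K; PV = const ⇒ V₂ = 261 L, P₂ = 15.8 kPa.
ΔU = 0 (ideal gas, T constant).
W = nRT ln(V₂/V₁) = 1.11×8.314×449×ln(7.20) = 8150 J.
Q = ΔU + W = 8150 J.
State after step 1: P = 15.8 kPa, V = 261 L, T = 449 K.
Step 2 — Isobaric: P stays 15.8 kPa; V/T = const ⇒ T₂ = 299 K, V₂ = 174 L.
W = PΔV = 15.8×(174−261) kPa·L = -1380 J.
ΔU = nCvΔT = 1.11×26.0×(299−449) = -4310 J.
Q = ΔU + W = nCpΔT = -5690 J.
Net over both steps: W = 6770 J, Q = 2460 J, ΔU = -4310 J.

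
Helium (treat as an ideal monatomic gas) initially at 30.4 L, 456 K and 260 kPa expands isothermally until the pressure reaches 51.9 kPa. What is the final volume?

Isothermal: T stays 456 K; PV = const ⇒ V₂ = 152 L, P₂ = 51.9 kPa.

152 L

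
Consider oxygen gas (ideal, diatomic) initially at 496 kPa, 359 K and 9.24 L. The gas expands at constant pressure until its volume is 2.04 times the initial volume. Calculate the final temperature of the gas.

Isobaric: P stays 496 kPa; V/T = const ⇒ T₂ = 732 K, V₂ = 18.8 L.

732 K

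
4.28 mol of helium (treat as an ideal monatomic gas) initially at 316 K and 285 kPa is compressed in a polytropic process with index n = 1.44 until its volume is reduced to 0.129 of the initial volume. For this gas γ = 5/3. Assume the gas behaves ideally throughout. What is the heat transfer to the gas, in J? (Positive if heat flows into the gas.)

-12700 J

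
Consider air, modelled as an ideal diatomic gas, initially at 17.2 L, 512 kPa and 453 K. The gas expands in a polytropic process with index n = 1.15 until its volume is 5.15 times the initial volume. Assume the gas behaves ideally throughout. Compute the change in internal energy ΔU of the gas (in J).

n = P₁V₁/(RT₁) = 512×17.2/(8.314×453) = 2.34 mol.
Polytropic n=1.15: T₂ = T₁(V₁/V₂)^(n−1) = 453×(0.194)^0.15 = 354 K; P₂ = P₁(V₁/V₂)^n = 77.7 kPa.
For an ideal gas ΔU = nCvΔT with Cv = (5/2)R = 20.8 J/(mol·K).
ΔU = 2.34×20.8×(354−453) = -4800 J.

-4800 J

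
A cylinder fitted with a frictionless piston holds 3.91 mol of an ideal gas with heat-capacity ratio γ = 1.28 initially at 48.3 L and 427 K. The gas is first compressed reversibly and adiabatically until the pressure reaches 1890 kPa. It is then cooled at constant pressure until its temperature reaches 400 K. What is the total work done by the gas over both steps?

P₁ = nRT₁/V₁ = 3.91×8.314×427/48.3 = 287 kPa.
Step 1 — Adiabatic: T₂/T₁ = (P₂/P₁)^((γ−1)/γ) ⇒ T₂ = 427×(6.58)^0.219 = 645 K; V₂ = 11.1 L.
ΔU = nCvΔT = 3.91×29.7×(645−427) = 25300 J.
Q = 0 for an adiabatic process, so W = −ΔU = -25300 J.
State after step 1: P = 1890 kPa, V = 11.1 L, T = 645 K.
Step 2 — Isobaric: P stays 1890 kPa; V/T = const ⇒ T₂ = 400 K, V₂ = 6.88 L.
W = PΔV = 1890×(6.88−11.1) kPa·L = -7950 J.
ΔU = nCvΔT = 3.91×29.7×(400−645) = -28400 J.
Q = ΔU + W = nCpΔT = -36400 J.
Net over both steps: W = -33200 J, Q = -36400 J, ΔU = -3130 J.

-33200 J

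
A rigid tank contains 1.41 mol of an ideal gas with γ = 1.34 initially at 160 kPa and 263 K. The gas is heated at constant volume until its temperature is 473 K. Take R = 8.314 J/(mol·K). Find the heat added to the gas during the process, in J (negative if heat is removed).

V₁ = nRT₁/P₁ = 1.41×8.314×263/160 = 19.3 L.
Isochoric: V stays 19.3 L; P/T = const ⇒ T₂ = 473 K, P₂ = 288 kPa.
W = 0 (no volume change).
ΔU = nCvΔT = 1.41×24.5×(473−263) = 7240 J.
Q = ΔU = 7240 J.

7240 J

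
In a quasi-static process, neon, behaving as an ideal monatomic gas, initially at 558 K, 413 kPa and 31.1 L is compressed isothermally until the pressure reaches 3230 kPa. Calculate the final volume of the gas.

Isothermal: T stays 558 K; PV = const ⇒ V₂ = 3.98 L, P₂ = 3230 kPa.

3.98 L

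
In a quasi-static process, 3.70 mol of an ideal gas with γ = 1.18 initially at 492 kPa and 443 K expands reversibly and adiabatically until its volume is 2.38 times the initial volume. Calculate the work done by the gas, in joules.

V₁ = nRT₁/P₁ = 3.70×8.314×443/492 = 27.7 L.
Adiabatic: TV^(γ−1) = const ⇒ T₂ = 443×(0.420)^0.180 = 379 K; PV^γ = const ⇒ P₂ = 177 kPa.
ΔU = nCvΔT = 3.70×46.2×(379−443) = -10900 J.
Q = 0 for an adiabatic process, so W = −ΔU = 10900 J.

10900 J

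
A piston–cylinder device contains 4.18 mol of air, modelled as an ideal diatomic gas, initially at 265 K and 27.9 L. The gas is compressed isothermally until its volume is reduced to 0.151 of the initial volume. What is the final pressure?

2190 kPa

P₁ = nRT₁/V₁ = 4.18×8.314×265/27.9 = 330 kPa.
Isothermal: T stays 265 K; PV = const ⇒ V₂ = 4.21 L, P₂ = 2190 kPa.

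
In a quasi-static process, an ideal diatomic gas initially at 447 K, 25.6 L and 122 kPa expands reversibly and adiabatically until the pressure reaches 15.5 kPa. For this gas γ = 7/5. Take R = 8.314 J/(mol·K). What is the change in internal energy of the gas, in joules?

-3480 J

n = P₁V₁/(RT₁) = 122×25.6/(8.314×447) = 0.840 mol.
Adiabatic: T₂/T₁ = (P₂/P₁)^((γ−1)/γ) ⇒ T₂ = 447×(0.127)^0.286 = 248 K; V₂ = 112 L.
For an ideal gas ΔU = nCvΔT with Cv = (5/2)R = 20.8 J/(mol·K).
ΔU = 0.840×20.8×(248−447) = -3480 J.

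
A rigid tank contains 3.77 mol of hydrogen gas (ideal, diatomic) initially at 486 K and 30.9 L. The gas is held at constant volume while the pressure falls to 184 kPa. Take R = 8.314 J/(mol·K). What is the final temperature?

181 K

P₁ = nRT₁/V₁ = 3.77×8.314×486/30.9 = 493 kPa.
Isochoric: V stays 30.9 L; P/T = const ⇒ T₂ = 181 K, P₂ = 184 kPa.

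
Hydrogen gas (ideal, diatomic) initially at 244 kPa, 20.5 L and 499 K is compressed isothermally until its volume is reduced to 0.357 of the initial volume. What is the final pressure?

683 kPa

Isothermal: T stays 499 K; PV = const ⇒ V₂ = 7.32 L, P₂ = 683 kPa.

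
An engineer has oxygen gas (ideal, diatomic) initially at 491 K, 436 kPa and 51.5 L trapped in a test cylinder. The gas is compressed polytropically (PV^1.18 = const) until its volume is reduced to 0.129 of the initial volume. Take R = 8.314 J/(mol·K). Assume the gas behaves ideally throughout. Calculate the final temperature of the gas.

710 K

Polytropic n=1.18: T₂ = T₁(V₁/V₂)^(n−1) = 491×(7.75)^0.18 = 710 K; P₂ = P₁(V₁/V₂)^n = 4890 kPa.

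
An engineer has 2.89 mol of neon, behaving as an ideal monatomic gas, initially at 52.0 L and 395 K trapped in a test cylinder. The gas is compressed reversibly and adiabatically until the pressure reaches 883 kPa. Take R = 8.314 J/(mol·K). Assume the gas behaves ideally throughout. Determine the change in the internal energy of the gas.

12500 J

P₁ = nRT₁/V₁ = 2.89×8.314×395/52.0 = 183 kPa.
Adiabatic: T₂/T₁ = (P₂/P₁)^((γ−1)/γ) ⇒ T₂ = 395×(4.84)^0.400 = 742 K; V₂ = 20.2 L.
For an ideal gas ΔU = nCvΔT with Cv = (3/2)R = 12.5 J/(mol·K).
ΔU = 2.89×12.5×(742−395) = 12500 J.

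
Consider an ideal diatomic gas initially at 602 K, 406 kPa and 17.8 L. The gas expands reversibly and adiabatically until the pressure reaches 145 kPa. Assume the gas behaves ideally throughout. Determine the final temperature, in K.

449 K

Adiabatic: T₂/T₁ = (P₂/P₁)^((γ−1)/γ) ⇒ T₂ = 602×(0.357)^0.286 = 449 K; V₂ = 37.1 L.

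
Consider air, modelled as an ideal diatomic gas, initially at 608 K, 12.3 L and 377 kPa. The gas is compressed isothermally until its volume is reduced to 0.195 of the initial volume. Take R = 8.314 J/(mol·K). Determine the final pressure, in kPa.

1930 kPa

Isothermal: T stays 608 K; PV = const ⇒ V₂ = 2.40 L, P₂ = 1930 kPa.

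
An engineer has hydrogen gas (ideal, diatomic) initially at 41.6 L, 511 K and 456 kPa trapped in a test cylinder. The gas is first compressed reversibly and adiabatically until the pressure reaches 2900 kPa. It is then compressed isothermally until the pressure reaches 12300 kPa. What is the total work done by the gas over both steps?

n = P₁V₁/(RT₁) = 456×41.6/(8.314×511) = 4.47 mol.
Step 1 — Adiabatic: T₂/T₁ = (P₂/P₁)^((γ−1)/γ) ⇒ T₂ = 511×(6.36)^0.286 = 867 K; V₂ = 11.1 L.
ΔU = nCvΔT = 4.47×20.8×(867−511) = 33000 J.
Q = 0 for an adiabatic process, so W = −ΔU = -33000 J.
State after step 1: P = 2900 kPa, V = 11.1 L, T = 867 K.
Step 2 — Isothermal: T stays 867 K; PV = const ⇒ V₂ = 2.62 L, P₂ = 12300 kPa.
ΔU = 0 (ideal gas, T constant).
W = nRT ln(V₂/V₁) = 4.47×8.314×867×ln(0.236) = -46500 J.
Q = ΔU + W = -46500 J.
Net over both steps: W = -79500 J, Q = -46500 J, ΔU = 33000 J.

-79500 J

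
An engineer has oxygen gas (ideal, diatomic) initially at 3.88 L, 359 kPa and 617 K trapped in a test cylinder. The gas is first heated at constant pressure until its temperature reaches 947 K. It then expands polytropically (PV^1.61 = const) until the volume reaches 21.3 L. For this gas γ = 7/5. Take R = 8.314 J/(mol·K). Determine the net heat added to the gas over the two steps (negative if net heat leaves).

1610 J

n = P₁V₁/(RT₁) = 359×3.88/(8.314×617) = 0.272 mol.
Step 1 — Isobaric: P stays 359 kPa; V/T = const ⇒ T₂ = 947 K, V₂ = 5.96 L.
W = PΔV = 359×(5.96−3.88) kPa·L = 745 J.
ΔU = nCvΔT = 0.272×20.8×(947−617) = 1860 J.
Q = ΔU + W = nCpΔT = 2610 J.
State after step 1: P = 359 kPa, V = 5.96 L, T = 947 K.
Step 2 — Polytropic n=1.61: T₂ = T₁(V₁/V₂)^(n−1) = 947×(0.280)^0.61 = 435 K; P₂ = P₁(V₁/V₂)^n = 46.1 kPa.
W = (P₁V₁−P₂V₂)/(n−1) = (359×5.96−46.1×21.3)/0.61 = 1890 J.
ΔU = nCvΔT = 0.272×20.8×(435−947) = -2890 J.
Q = ΔU + W = -994 J.
Net over both steps: W = 2640 J, Q = 1610 J, ΔU = -1030 J.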